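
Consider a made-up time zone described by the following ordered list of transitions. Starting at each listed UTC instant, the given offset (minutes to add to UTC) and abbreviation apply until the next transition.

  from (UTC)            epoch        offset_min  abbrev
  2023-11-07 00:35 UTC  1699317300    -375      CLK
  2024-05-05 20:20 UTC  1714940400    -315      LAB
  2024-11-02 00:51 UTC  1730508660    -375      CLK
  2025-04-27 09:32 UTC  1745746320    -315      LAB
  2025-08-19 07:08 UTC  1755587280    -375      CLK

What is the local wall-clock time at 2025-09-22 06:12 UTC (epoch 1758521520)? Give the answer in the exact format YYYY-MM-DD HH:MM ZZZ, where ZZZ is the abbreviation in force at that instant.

2025-09-21 23:57 CLK

Query: 2025-09-22 06:12 UTC
Rule 5/5 (CLK, -06:15): 2025-08-19 07:08 UTC ≤ query < +∞
6·60 + 12 - 375 = -3 min
-3 = -1·1440 + 1437; 1437 = 23·60 + 57 → 23:57, 2025-09-22 - 1 day = 2025-09-21
→ 2025-09-21 23:57 CLK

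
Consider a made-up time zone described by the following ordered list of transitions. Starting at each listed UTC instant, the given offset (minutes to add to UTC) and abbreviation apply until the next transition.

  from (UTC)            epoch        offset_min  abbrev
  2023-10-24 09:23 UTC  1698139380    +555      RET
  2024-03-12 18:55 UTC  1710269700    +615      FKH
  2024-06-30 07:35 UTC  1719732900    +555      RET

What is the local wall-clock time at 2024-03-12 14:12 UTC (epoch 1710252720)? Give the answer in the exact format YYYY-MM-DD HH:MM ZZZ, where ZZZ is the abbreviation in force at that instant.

2024-03-12 23:27 RET

Query: 2024-03-12 14:12 UTC
Rule 1/3 (RET, +09:15): 2023-10-24 09:23 UTC ≤ query < 2024-03-12 18:55 UTC
14·60 + 12 + 555 = 1407 min
1407 = 0·1440 + 1407; 1407 = 23·60 + 27 → 23:27, same day
→ 2024-03-12 23:27 RET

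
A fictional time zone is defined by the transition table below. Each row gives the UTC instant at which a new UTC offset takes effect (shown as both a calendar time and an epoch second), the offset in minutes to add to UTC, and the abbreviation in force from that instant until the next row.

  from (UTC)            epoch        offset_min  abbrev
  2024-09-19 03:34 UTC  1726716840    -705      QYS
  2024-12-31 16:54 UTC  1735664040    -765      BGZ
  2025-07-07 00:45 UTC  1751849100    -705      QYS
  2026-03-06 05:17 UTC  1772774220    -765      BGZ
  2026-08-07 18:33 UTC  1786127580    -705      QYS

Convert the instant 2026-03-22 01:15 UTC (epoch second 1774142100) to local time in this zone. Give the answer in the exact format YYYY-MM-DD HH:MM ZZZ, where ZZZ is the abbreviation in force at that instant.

2026-03-21 12:30 BGZ

Query: 2026-03-22 01:15 UTC
Rule 4/5 (BGZ, -12:45): 2026-03-06 05:17 UTC ≤ query < 2026-08-07 18:33 UTC
1·60 + 15 - 765 = -690 min
-690 = -1·1440 + 750; 750 = 12·60 + 30 → 12:30, 2026-03-22 - 1 day = 2026-03-21
→ 2026-03-21 12:30 BGZ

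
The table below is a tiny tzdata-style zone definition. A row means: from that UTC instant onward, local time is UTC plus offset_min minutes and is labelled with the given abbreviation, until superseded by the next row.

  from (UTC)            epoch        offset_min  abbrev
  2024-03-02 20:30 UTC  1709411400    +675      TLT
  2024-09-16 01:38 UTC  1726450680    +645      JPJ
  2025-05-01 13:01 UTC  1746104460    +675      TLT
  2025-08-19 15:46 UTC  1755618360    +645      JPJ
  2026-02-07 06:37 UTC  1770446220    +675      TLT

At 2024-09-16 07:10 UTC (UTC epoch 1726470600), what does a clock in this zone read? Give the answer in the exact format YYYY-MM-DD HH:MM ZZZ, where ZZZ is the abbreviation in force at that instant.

Query: 2024-09-16 07:10 UTC
Rule 2/5 (JPJ, +10:45): 2024-09-16 01:38 UTC ≤ query < 2025-05-01 13:01 UTC
7·60 + 10 + 645 = 1075 min
1075 = 0·1440 + 1075; 1075 = 17·60 + 55 → 17:55, same day
→ 2024-09-16 17:55 JPJ

2024-09-16 17:55 JPJ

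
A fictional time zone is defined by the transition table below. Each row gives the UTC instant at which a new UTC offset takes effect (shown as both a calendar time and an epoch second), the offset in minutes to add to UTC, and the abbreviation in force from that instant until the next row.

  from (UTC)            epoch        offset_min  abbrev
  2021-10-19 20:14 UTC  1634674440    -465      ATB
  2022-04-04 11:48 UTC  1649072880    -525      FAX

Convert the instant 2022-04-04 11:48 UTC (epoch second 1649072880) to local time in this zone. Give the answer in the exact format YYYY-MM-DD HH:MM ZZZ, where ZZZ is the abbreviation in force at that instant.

2022-04-04 03:03 FAX

Query: 2022-04-04 11:48 UTC
Rule 2/2 (FAX, -08:45): 2022-04-04 11:48 UTC ≤ query < +∞
11·60 + 48 - 525 = 183 min
183 = 0·1440 + 183; 183 = 3·60 + 3 → 03:03, same day
→ 2022-04-04 03:03 FAX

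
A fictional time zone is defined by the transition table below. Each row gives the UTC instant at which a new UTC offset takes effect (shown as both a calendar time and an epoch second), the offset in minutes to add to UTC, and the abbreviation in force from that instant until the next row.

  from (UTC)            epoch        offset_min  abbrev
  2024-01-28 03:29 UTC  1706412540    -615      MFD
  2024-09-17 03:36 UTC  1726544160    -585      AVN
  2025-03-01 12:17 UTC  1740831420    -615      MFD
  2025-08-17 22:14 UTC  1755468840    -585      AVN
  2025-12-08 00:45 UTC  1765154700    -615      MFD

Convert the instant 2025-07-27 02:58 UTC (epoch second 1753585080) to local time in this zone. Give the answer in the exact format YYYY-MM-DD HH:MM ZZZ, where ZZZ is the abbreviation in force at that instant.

2025-07-26 16:43 MFD

Query: 2025-07-27 02:58 UTC
Rule 3/5 (MFD, -10:15): 2025-03-01 12:17 UTC ≤ query < 2025-08-17 22:14 UTC
2·60 + 58 - 615 = -437 min
-437 = -1·1440 + 1003; 1003 = 16·60 + 43 → 16:43, 2025-07-27 - 1 day = 2025-07-26
→ 2025-07-26 16:43 MFD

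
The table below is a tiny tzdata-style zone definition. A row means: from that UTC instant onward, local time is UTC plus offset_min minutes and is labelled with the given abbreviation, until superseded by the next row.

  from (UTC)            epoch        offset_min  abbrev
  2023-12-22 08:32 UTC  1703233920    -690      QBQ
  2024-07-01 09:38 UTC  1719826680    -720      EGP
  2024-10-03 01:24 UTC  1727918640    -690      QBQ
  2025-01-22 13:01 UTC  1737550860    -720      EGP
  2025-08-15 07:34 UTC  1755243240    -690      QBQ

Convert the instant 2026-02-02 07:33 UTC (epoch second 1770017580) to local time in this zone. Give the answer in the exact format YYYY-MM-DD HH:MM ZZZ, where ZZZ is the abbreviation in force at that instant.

2026-02-01 20:03 QBQ

Query: 2026-02-02 07:33 UTC
Rule 5/5 (QBQ, -11:30): 2025-08-15 07:34 UTC ≤ query < +∞
7·60 + 33 - 690 = -237 min
-237 = -1·1440 + 1203; 1203 = 20·60 + 3 → 20:03, 2026-02-02 - 1 day = 2026-02-01
→ 2026-02-01 20:03 QBQ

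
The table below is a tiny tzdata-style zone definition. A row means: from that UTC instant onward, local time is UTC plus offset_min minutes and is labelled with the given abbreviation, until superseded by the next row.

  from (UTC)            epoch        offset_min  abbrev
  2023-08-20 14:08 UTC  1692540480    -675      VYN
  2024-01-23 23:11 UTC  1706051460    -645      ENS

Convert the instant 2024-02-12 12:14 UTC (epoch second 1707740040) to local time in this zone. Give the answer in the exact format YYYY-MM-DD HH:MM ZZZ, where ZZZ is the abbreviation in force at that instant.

2024-02-12 01:29 ENS

Query: 2024-02-12 12:14 UTC
Rule 2/2 (ENS, -10:45): 2024-01-23 23:11 UTC ≤ query < +∞
12·60 + 14 - 645 = 89 min
89 = 0·1440 + 89; 89 = 1·60 + 29 → 01:29, same day
→ 2024-02-12 01:29 ENS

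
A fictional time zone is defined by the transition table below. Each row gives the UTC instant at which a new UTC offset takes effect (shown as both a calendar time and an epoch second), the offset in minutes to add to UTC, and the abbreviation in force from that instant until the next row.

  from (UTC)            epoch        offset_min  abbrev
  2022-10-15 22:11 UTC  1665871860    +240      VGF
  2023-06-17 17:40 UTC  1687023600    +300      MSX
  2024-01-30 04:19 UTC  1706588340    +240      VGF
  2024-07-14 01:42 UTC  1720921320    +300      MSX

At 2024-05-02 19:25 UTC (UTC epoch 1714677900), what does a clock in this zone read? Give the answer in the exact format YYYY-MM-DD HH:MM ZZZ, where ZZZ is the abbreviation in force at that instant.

Query: 2024-05-02 19:25 UTC
Rule 3/4 (VGF, +04:00): 2024-01-30 04:19 UTC ≤ query < 2024-07-14 01:42 UTC
19·60 + 25 + 240 = 1405 min
1405 = 0·1440 + 1405; 1405 = 23·60 + 25 → 23:25, same day
→ 2024-05-02 23:25 VGF

2024-05-02 23:25 VGF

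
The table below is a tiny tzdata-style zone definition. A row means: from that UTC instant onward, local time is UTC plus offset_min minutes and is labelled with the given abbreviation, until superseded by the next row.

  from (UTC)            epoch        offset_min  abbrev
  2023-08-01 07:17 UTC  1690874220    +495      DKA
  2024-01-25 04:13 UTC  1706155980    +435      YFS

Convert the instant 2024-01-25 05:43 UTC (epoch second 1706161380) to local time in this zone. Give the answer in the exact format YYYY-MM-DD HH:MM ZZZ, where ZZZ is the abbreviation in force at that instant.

Query: 2024-01-25 05:43 UTC
Rule 2/2 (YFS, +07:15): 2024-01-25 04:13 UTC ≤ query < +∞
5·60 + 43 + 435 = 778 min
778 = 0·1440 + 778; 778 = 12·60 + 58 → 12:58, same day
→ 2024-01-25 12:58 YFS

2024-01-25 12:58 YFS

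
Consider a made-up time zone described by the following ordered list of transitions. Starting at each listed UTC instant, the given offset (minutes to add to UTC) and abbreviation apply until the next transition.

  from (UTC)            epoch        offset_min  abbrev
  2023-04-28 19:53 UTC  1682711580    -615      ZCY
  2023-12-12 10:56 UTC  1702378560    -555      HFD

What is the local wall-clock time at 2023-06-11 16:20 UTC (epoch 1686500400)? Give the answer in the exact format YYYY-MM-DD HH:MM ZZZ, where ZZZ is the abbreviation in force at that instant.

2023-06-11 06:05 ZCY

Query: 2023-06-11 16:20 UTC
Rule 1/2 (ZCY, -10:15): 2023-04-28 19:53 UTC ≤ query < 2023-12-12 10:56 UTC
16·60 + 20 - 615 = 365 min
365 = 0·1440 + 365; 365 = 6·60 + 5 → 06:05, same day
→ 2023-06-11 06:05 ZCY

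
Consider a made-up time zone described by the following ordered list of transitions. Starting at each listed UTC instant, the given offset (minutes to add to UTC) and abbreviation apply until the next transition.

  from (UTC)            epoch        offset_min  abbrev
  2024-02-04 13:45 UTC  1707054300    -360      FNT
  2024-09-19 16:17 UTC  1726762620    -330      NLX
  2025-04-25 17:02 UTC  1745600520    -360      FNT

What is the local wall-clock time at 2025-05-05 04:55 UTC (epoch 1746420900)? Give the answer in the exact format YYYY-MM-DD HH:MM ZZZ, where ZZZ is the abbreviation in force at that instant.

Query: 2025-05-05 04:55 UTC
Rule 3/3 (FNT, -06:00): 2025-04-25 17:02 UTC ≤ query < +∞
4·60 + 55 - 360 = -65 min
-65 = -1·1440 + 1375; 1375 = 22·60 + 55 → 22:55, 2025-05-05 - 1 day = 2025-05-04
→ 2025-05-04 22:55 FNT

2025-05-04 22:55 FNT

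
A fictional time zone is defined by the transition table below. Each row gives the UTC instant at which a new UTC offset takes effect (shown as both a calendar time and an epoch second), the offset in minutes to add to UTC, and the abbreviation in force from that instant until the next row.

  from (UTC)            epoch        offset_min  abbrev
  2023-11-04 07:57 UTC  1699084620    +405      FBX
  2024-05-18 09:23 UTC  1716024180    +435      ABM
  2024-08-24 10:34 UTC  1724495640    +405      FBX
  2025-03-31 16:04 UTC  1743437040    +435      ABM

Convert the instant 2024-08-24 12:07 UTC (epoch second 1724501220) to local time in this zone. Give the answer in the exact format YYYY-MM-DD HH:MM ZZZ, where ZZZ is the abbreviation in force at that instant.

2024-08-24 18:52 FBX

Query: 2024-08-24 12:07 UTC
Rule 3/4 (FBX, +06:45): 2024-08-24 10:34 UTC ≤ query < 2025-03-31 16:04 UTC
12·60 + 7 + 405 = 1132 min
1132 = 0·1440 + 1132; 1132 = 18·60 + 52 → 18:52, same day
→ 2024-08-24 18:52 FBX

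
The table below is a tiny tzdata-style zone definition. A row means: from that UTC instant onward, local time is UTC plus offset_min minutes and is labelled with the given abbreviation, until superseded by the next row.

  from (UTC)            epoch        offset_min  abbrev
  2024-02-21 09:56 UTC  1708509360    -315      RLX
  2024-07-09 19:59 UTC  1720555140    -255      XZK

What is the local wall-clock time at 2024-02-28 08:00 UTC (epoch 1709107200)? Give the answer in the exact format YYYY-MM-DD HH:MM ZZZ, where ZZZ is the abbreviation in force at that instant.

2024-02-28 02:45 RLX

Query: 2024-02-28 08:00 UTC
Rule 1/2 (RLX, -05:15): 2024-02-21 09:56 UTC ≤ query < 2024-07-09 19:59 UTC
8·60 + 0 - 315 = 165 min
165 = 0·1440 + 165; 165 = 2·60 + 45 → 02:45, same day
→ 2024-02-28 02:45 RLX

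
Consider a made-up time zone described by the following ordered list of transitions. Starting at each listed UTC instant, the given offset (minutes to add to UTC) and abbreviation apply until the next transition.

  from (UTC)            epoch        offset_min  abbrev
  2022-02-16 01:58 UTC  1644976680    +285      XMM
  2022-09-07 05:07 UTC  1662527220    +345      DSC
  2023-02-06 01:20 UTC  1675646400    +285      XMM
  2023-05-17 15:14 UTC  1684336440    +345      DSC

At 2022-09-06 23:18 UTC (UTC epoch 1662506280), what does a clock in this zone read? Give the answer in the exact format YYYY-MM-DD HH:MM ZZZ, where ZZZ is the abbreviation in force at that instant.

2022-09-07 04:03 XMM

Query: 2022-09-06 23:18 UTC
Rule 1/4 (XMM, +04:45): 2022-02-16 01:58 UTC ≤ query < 2022-09-07 05:07 UTC
23·60 + 18 + 285 = 1683 min
1683 = 1·1440 + 243; 243 = 4·60 + 3 → 04:03, 2022-09-06 + 1 day = 2022-09-07
→ 2022-09-07 04:03 XMM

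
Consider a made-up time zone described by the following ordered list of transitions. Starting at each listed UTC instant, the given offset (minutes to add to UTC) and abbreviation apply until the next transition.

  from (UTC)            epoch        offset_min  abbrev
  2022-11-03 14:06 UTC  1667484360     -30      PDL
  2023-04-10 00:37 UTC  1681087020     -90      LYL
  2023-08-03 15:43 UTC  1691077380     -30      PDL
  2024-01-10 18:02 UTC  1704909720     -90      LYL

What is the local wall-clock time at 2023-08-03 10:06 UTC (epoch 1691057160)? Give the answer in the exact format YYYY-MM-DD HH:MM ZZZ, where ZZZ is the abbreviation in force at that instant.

Query: 2023-08-03 10:06 UTC
Rule 2/4 (LYL, -01:30): 2023-04-10 00:37 UTC ≤ query < 2023-08-03 15:43 UTC
10·60 + 6 - 90 = 516 min
516 = 0·1440 + 516; 516 = 8·60 + 36 → 08:36, same day
→ 2023-08-03 08:36 LYL

2023-08-03 08:36 LYL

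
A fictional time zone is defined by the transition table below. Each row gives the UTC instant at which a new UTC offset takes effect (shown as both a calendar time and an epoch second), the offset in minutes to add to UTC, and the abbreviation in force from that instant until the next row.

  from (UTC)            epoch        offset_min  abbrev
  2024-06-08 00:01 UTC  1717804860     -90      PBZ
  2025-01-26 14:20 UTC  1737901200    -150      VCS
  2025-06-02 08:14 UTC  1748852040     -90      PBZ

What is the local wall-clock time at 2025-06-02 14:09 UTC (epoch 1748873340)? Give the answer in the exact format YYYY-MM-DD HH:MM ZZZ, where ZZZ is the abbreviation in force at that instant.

2025-06-02 12:39 PBZ

Query: 2025-06-02 14:09 UTC
Rule 3/3 (PBZ, -01:30): 2025-06-02 08:14 UTC ≤ query < +∞
14·60 + 9 - 90 = 759 min
759 = 0·1440 + 759; 759 = 12·60 + 39 → 12:39, same day
→ 2025-06-02 12:39 PBZ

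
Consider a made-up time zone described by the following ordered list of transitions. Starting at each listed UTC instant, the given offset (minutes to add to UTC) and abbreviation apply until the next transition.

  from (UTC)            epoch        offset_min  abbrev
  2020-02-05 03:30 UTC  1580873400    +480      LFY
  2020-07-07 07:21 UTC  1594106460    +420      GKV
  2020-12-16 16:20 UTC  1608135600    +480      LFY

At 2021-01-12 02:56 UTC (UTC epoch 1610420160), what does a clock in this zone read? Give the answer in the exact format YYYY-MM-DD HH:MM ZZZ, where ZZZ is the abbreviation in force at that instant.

Query: 2021-01-12 02:56 UTC
Rule 3/3 (LFY, +08:00): 2020-12-16 16:20 UTC ≤ query < +∞
2·60 + 56 + 480 = 656 min
656 = 0·1440 + 656; 656 = 10·60 + 56 → 10:56, same day
→ 2021-01-12 10:56 LFY

2021-01-12 10:56 LFY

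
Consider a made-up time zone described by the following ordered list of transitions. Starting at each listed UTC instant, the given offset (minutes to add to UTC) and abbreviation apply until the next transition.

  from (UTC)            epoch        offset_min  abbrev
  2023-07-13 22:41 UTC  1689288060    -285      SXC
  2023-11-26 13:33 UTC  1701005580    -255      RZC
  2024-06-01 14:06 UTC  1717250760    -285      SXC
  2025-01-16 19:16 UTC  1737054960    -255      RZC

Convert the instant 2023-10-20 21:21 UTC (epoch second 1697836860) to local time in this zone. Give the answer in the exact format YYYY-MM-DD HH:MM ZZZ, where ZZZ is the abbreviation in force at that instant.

Query: 2023-10-20 21:21 UTC
Rule 1/4 (SXC, -04:45): 2023-07-13 22:41 UTC ≤ query < 2023-11-26 13:33 UTC
21·60 + 21 - 285 = 996 min
996 = 0·1440 + 996; 996 = 16·60 + 36 → 16:36, same day
→ 2023-10-20 16:36 SXC

2023-10-20 16:36 SXC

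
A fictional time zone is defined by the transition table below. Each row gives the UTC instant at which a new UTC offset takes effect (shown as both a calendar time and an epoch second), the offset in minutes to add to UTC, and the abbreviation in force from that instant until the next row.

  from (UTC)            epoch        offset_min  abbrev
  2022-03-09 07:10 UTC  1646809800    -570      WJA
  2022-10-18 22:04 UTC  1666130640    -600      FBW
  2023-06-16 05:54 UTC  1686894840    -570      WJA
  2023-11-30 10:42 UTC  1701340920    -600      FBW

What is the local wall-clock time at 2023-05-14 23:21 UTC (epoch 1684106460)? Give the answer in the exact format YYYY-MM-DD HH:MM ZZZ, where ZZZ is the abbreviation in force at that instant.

2023-05-14 13:21 FBW

Query: 2023-05-14 23:21 UTC
Rule 2/4 (FBW, -10:00): 2022-10-18 22:04 UTC ≤ query < 2023-06-16 05:54 UTC
23·60 + 21 - 600 = 801 min
801 = 0·1440 + 801; 801 = 13·60 + 21 → 13:21, same day
→ 2023-05-14 13:21 FBW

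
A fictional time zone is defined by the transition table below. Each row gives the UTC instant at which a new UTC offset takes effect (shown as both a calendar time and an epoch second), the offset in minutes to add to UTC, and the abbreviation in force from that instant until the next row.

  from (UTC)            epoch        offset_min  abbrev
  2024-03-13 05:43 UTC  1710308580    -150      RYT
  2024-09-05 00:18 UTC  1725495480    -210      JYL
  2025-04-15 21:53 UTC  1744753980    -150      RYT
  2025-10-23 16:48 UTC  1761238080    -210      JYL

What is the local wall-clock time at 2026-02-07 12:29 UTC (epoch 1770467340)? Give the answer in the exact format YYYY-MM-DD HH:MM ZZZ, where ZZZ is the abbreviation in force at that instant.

2026-02-07 08:59 JYL

Query: 2026-02-07 12:29 UTC
Rule 4/4 (JYL, -03:30): 2025-10-23 16:48 UTC ≤ query < +∞
12·60 + 29 - 210 = 539 min
539 = 0·1440 + 539; 539 = 8·60 + 59 → 08:59, same day
→ 2026-02-07 08:59 JYL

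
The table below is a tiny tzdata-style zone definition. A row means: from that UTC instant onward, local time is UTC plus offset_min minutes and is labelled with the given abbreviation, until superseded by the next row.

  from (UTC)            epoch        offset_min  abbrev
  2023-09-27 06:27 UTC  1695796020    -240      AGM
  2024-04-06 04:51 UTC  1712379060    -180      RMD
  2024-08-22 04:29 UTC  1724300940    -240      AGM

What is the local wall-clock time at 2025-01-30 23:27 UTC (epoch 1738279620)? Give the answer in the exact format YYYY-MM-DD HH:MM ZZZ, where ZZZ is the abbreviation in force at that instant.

2025-01-30 19:27 AGM

Query: 2025-01-30 23:27 UTC
Rule 3/3 (AGM, -04:00): 2024-08-22 04:29 UTC ≤ query < +∞
23·60 + 27 - 240 = 1167 min
1167 = 0·1440 + 1167; 1167 = 19·60 + 27 → 19:27, same day
→ 2025-01-30 19:27 AGM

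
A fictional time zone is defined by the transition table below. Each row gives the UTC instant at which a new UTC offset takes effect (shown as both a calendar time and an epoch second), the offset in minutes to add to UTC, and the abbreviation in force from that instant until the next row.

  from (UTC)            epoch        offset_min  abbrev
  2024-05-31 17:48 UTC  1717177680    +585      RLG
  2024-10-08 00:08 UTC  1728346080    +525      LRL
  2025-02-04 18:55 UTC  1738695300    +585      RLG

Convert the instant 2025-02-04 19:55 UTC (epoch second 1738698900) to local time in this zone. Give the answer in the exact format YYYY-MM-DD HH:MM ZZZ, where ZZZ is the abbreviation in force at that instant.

2025-02-05 05:40 RLG

Query: 2025-02-04 19:55 UTC
Rule 3/3 (RLG, +09:45): 2025-02-04 18:55 UTC ≤ query < +∞
19·60 + 55 + 585 = 1780 min
1780 = 1·1440 + 340; 340 = 5·60 + 40 → 05:40, 2025-02-04 + 1 day = 2025-02-05
→ 2025-02-05 05:40 RLG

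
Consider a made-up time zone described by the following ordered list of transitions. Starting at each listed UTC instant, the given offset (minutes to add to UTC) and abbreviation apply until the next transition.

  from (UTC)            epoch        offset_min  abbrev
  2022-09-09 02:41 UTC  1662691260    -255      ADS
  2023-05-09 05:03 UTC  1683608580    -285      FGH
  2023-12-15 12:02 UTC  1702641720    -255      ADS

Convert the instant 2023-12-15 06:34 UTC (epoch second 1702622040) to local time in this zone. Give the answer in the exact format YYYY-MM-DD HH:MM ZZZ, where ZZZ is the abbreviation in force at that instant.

Query: 2023-12-15 06:34 UTC
Rule 2/3 (FGH, -04:45): 2023-05-09 05:03 UTC ≤ query < 2023-12-15 12:02 UTC
6·60 + 34 - 285 = 109 min
109 = 0·1440 + 109; 109 = 1·60 + 49 → 01:49, same day
→ 2023-12-15 01:49 FGH

2023-12-15 01:49 FGH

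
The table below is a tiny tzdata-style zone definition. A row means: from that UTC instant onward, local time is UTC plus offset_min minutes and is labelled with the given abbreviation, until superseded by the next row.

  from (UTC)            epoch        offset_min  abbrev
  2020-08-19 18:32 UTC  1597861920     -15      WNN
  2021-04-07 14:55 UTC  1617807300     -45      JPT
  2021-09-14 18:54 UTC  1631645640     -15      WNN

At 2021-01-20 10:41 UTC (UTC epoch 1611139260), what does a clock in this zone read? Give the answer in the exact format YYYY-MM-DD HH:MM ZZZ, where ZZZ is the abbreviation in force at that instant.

Query: 2021-01-20 10:41 UTC
Rule 1/3 (WNN, -00:15): 2020-08-19 18:32 UTC ≤ query < 2021-04-07 14:55 UTC
10·60 + 41 - 15 = 626 min
626 = 0·1440 + 626; 626 = 10·60 + 26 → 10:26, same day
→ 2021-01-20 10:26 WNN

2021-01-20 10:26 WNN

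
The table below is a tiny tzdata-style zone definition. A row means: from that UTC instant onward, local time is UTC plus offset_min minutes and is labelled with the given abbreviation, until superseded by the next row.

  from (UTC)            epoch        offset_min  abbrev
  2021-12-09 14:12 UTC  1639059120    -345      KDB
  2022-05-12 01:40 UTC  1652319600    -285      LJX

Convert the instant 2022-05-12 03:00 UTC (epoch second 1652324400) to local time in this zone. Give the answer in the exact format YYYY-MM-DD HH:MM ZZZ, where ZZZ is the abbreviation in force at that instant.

Query: 2022-05-12 03:00 UTC
Rule 2/2 (LJX, -04:45): 2022-05-12 01:40 UTC ≤ query < +∞
3·60 + 0 - 285 = -105 min
-105 = -1·1440 + 1335; 1335 = 22·60 + 15 → 22:15, 2022-05-12 - 1 day = 2022-05-11
→ 2022-05-11 22:15 LJX

2022-05-11 22:15 LJX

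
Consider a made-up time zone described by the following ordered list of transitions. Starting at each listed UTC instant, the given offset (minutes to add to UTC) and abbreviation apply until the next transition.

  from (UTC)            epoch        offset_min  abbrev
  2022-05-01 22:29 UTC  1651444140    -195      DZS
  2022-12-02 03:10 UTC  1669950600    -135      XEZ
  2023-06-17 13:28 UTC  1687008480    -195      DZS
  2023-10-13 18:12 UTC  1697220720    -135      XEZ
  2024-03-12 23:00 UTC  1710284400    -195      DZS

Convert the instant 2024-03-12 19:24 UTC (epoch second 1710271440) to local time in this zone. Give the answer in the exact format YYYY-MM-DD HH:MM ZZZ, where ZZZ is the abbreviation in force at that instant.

2024-03-12 17:09 XEZ

Query: 2024-03-12 19:24 UTC
Rule 4/5 (XEZ, -02:15): 2023-10-13 18:12 UTC ≤ query < 2024-03-12 23:00 UTC
19·60 + 24 - 135 = 1029 min
1029 = 0·1440 + 1029; 1029 = 17·60 + 9 → 17:09, same day
→ 2024-03-12 17:09 XEZ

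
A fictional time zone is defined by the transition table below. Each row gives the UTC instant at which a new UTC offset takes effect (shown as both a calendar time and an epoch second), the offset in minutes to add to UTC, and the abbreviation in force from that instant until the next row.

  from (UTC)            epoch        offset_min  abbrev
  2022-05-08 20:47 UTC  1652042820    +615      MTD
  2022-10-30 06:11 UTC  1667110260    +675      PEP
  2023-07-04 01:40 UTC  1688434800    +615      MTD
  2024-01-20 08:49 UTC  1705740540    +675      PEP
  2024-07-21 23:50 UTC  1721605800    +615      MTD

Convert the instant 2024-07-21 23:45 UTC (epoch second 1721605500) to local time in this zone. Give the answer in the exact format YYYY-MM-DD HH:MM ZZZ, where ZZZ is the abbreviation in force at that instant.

Query: 2024-07-21 23:45 UTC
Rule 4/5 (PEP, +11:15): 2024-01-20 08:49 UTC ≤ query < 2024-07-21 23:50 UTC
23·60 + 45 + 675 = 2100 min
2100 = 1·1440 + 660; 660 = 11·60 + 0 → 11:00, 2024-07-21 + 1 day = 2024-07-22
→ 2024-07-22 11:00 PEP

2024-07-22 11:00 PEP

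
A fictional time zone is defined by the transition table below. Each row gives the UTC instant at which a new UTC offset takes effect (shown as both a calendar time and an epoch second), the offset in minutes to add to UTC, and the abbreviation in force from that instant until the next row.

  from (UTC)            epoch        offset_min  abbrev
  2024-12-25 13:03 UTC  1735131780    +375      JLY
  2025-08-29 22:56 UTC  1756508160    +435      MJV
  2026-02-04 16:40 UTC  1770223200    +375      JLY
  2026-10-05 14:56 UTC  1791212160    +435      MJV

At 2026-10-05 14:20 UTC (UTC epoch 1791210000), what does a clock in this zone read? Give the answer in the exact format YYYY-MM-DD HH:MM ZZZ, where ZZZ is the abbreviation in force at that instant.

Query: 2026-10-05 14:20 UTC
Rule 3/4 (JLY, +06:15): 2026-02-04 16:40 UTC ≤ query < 2026-10-05 14:56 UTC
14·60 + 20 + 375 = 1235 min
1235 = 0·1440 + 1235; 1235 = 20·60 + 35 → 20:35, same day
→ 2026-10-05 20:35 JLY

2026-10-05 20:35 JLY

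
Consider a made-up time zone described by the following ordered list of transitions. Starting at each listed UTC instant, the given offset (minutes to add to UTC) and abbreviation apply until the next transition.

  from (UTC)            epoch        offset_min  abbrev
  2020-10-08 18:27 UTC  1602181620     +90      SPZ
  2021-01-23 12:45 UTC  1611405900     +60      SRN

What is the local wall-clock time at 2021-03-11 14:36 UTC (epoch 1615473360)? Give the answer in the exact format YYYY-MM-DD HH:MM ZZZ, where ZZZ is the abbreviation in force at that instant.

Query: 2021-03-11 14:36 UTC
Rule 2/2 (SRN, +01:00): 2021-01-23 12:45 UTC ≤ query < +∞
14·60 + 36 + 60 = 936 min
936 = 0·1440 + 936; 936 = 15·60 + 36 → 15:36, same day
→ 2021-03-11 15:36 SRN

2021-03-11 15:36 SRN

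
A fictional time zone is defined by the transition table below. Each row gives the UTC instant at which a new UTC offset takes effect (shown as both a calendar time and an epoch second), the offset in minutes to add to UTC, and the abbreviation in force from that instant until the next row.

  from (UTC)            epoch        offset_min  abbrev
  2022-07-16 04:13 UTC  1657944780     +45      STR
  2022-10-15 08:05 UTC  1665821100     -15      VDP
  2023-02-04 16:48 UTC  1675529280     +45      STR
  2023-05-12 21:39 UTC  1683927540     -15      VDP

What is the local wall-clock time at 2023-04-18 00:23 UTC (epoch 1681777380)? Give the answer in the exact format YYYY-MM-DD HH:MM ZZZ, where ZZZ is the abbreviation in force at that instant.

2023-04-18 01:08 STR

Query: 2023-04-18 00:23 UTC
Rule 3/4 (STR, +00:45): 2023-02-04 16:48 UTC ≤ query < 2023-05-12 21:39 UTC
0·60 + 23 + 45 = 68 min
68 = 0·1440 + 68; 68 = 1·60 + 8 → 01:08, same day
→ 2023-04-18 01:08 STR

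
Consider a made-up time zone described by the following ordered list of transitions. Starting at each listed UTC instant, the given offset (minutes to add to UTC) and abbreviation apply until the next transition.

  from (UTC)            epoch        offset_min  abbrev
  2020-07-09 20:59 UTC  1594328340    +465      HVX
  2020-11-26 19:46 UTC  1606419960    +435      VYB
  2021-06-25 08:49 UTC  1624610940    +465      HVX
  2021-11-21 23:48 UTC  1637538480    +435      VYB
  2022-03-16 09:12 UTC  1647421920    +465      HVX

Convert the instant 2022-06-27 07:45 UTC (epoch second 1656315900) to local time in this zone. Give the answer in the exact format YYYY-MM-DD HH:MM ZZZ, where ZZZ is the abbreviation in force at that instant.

2022-06-27 15:30 HVX

Query: 2022-06-27 07:45 UTC
Rule 5/5 (HVX, +07:45): 2022-03-16 09:12 UTC ≤ query < +∞
7·60 + 45 + 465 = 930 min
930 = 0·1440 + 930; 930 = 15·60 + 30 → 15:30, same day
→ 2022-06-27 15:30 HVX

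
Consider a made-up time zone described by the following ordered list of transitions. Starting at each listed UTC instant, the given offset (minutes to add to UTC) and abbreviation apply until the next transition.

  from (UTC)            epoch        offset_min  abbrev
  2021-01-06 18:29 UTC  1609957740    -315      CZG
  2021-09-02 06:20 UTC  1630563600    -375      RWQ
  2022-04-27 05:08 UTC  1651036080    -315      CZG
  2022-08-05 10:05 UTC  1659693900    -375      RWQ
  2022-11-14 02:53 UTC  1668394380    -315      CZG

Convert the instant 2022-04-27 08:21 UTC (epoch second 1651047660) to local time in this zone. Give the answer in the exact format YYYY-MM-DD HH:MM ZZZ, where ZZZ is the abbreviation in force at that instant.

Query: 2022-04-27 08:21 UTC
Rule 3/5 (CZG, -05:15): 2022-04-27 05:08 UTC ≤ query < 2022-08-05 10:05 UTC
8·60 + 21 - 315 = 186 min
186 = 0·1440 + 186; 186 = 3·60 + 6 → 03:06, same day
→ 2022-04-27 03:06 CZG

2022-04-27 03:06 CZG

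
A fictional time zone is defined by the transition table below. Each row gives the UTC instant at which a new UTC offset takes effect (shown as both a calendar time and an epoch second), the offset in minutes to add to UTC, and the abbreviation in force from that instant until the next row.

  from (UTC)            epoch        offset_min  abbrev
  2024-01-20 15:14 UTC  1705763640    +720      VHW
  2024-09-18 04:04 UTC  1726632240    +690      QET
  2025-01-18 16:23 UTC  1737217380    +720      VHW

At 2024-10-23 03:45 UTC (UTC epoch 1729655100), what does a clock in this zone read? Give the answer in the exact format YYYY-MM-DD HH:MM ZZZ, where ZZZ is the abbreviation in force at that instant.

2024-10-23 15:15 QET

Query: 2024-10-23 03:45 UTC
Rule 2/3 (QET, +11:30): 2024-09-18 04:04 UTC ≤ query < 2025-01-18 16:23 UTC
3·60 + 45 + 690 = 915 min
915 = 0·1440 + 915; 915 = 15·60 + 15 → 15:15, same day
→ 2024-10-23 15:15 QET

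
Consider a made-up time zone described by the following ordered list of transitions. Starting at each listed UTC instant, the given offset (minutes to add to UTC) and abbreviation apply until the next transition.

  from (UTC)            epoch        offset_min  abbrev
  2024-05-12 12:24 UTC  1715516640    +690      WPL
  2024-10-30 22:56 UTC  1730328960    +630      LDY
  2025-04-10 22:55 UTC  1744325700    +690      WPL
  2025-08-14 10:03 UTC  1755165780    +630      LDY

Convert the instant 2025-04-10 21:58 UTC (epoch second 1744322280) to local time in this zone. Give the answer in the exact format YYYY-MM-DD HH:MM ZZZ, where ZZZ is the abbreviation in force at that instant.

2025-04-11 08:28 LDY

Query: 2025-04-10 21:58 UTC
Rule 2/4 (LDY, +10:30): 2024-10-30 22:56 UTC ≤ query < 2025-04-10 22:55 UTC
21·60 + 58 + 630 = 1948 min
1948 = 1·1440 + 508; 508 = 8·60 + 28 → 08:28, 2025-04-10 + 1 day = 2025-04-11
→ 2025-04-11 08:28 LDY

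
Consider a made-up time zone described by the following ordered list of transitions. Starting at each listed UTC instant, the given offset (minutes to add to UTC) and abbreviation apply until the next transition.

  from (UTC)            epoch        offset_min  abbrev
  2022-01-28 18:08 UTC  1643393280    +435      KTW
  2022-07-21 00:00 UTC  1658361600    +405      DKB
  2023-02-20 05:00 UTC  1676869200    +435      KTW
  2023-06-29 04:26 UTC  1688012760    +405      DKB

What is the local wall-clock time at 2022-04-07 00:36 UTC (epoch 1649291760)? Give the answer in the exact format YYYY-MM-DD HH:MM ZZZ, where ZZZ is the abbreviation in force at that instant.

2022-04-07 07:51 KTW

Query: 2022-04-07 00:36 UTC
Rule 1/4 (KTW, +07:15): 2022-01-28 18:08 UTC ≤ query < 2022-07-21 00:00 UTC
0·60 + 36 + 435 = 471 min
471 = 0·1440 + 471; 471 = 7·60 + 51 → 07:51, same day
→ 2022-04-07 07:51 KTW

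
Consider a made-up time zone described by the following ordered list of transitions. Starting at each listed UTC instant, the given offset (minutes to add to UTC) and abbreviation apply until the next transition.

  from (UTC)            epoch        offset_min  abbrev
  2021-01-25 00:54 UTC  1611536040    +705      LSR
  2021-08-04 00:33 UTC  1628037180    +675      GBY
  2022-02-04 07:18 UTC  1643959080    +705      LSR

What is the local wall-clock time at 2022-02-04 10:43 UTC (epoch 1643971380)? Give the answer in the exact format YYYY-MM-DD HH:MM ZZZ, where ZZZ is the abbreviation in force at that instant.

2022-02-04 22:28 LSR

Query: 2022-02-04 10:43 UTC
Rule 3/3 (LSR, +11:45): 2022-02-04 07:18 UTC ≤ query < +∞
10·60 + 43 + 705 = 1348 min
1348 = 0·1440 + 1348; 1348 = 22·60 + 28 → 22:28, same day
→ 2022-02-04 22:28 LSR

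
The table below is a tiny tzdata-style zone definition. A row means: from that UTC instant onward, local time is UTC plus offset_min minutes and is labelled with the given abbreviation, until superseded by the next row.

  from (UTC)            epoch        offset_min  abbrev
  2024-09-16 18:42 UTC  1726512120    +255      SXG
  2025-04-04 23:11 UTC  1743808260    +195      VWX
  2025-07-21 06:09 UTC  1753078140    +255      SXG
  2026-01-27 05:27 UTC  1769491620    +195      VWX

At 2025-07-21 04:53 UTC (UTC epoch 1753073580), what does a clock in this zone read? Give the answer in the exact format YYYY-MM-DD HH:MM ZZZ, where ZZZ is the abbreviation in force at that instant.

2025-07-21 08:08 VWX

Query: 2025-07-21 04:53 UTC
Rule 2/4 (VWX, +03:15): 2025-04-04 23:11 UTC ≤ query < 2025-07-21 06:09 UTC
4·60 + 53 + 195 = 488 min
488 = 0·1440 + 488; 488 = 8·60 + 8 → 08:08, same day
→ 2025-07-21 08:08 VWX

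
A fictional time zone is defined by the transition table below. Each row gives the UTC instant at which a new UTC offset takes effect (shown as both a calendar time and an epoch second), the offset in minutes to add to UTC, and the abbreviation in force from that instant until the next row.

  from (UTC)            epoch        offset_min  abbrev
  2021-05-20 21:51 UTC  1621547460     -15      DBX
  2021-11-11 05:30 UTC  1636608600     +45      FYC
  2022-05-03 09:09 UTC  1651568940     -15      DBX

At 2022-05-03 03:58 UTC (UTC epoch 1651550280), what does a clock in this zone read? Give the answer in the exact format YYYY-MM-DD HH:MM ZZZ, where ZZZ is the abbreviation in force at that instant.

Query: 2022-05-03 03:58 UTC
Rule 2/3 (FYC, +00:45): 2021-11-11 05:30 UTC ≤ query < 2022-05-03 09:09 UTC
3·60 + 58 + 45 = 283 min
283 = 0·1440 + 283; 283 = 4·60 + 43 → 04:43, same day
→ 2022-05-03 04:43 FYC

2022-05-03 04:43 FYC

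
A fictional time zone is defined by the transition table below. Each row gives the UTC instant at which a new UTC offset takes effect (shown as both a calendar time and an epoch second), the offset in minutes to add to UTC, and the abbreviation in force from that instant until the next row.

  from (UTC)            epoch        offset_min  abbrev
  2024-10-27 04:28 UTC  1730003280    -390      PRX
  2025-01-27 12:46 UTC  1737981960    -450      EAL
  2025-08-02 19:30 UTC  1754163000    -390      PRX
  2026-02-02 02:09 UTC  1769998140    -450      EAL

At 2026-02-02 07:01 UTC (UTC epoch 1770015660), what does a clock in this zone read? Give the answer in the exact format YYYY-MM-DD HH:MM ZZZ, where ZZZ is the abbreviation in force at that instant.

2026-02-01 23:31 EAL

Query: 2026-02-02 07:01 UTC
Rule 4/4 (EAL, -07:30): 2026-02-02 02:09 UTC ≤ query < +∞
7·60 + 1 - 450 = -29 min
-29 = -1·1440 + 1411; 1411 = 23·60 + 31 → 23:31, 2026-02-02 - 1 day = 2026-02-01
→ 2026-02-01 23:31 EAL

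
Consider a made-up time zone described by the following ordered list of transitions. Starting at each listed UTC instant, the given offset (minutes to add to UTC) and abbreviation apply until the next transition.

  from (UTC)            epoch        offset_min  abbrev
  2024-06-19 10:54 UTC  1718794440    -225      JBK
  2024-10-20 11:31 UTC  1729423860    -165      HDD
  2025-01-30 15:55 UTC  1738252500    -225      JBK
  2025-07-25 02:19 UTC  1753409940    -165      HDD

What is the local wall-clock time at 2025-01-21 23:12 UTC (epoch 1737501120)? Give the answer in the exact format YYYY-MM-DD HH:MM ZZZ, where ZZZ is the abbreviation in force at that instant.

2025-01-21 20:27 HDD

Query: 2025-01-21 23:12 UTC
Rule 2/4 (HDD, -02:45): 2024-10-20 11:31 UTC ≤ query < 2025-01-30 15:55 UTC
23·60 + 12 - 165 = 1227 min
1227 = 0·1440 + 1227; 1227 = 20·60 + 27 → 20:27, same day
→ 2025-01-21 20:27 HDD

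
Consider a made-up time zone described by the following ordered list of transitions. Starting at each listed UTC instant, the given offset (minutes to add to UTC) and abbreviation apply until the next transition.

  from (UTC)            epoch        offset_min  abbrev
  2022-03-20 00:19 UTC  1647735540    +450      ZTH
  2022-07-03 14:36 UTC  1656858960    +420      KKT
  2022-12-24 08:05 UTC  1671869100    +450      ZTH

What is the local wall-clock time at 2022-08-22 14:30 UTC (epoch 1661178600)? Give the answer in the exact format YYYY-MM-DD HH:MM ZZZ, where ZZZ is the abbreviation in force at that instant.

2022-08-22 21:30 KKT

Query: 2022-08-22 14:30 UTC
Rule 2/3 (KKT, +07:00): 2022-07-03 14:36 UTC ≤ query < 2022-12-24 08:05 UTC
14·60 + 30 + 420 = 1290 min
1290 = 0·1440 + 1290; 1290 = 21·60 + 30 → 21:30, same day
→ 2022-08-22 21:30 KKT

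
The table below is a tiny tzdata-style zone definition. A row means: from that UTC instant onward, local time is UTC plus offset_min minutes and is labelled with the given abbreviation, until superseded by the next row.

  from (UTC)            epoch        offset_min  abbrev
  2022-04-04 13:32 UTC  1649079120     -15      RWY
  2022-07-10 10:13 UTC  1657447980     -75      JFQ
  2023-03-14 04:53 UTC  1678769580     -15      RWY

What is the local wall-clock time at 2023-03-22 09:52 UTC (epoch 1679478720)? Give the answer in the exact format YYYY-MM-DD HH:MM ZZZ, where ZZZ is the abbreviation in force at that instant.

Query: 2023-03-22 09:52 UTC
Rule 3/3 (RWY, -00:15): 2023-03-14 04:53 UTC ≤ query < +∞
9·60 + 52 - 15 = 577 min
577 = 0·1440 + 577; 577 = 9·60 + 37 → 09:37, same day
→ 2023-03-22 09:37 RWY

2023-03-22 09:37 RWY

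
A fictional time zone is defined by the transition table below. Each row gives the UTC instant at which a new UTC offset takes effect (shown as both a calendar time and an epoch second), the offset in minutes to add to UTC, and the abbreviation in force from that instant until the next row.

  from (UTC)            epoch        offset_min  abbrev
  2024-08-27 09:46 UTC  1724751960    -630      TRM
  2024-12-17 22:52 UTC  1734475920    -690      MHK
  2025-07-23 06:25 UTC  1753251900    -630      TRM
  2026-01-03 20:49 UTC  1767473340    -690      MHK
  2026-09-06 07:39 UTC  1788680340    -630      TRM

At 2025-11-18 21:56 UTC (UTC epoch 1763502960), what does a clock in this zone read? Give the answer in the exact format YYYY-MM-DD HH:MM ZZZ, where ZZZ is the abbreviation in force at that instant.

2025-11-18 11:26 TRM

Query: 2025-11-18 21:56 UTC
Rule 3/5 (TRM, -10:30): 2025-07-23 06:25 UTC ≤ query < 2026-01-03 20:49 UTC
21·60 + 56 - 630 = 686 min
686 = 0·1440 + 686; 686 = 11·60 + 26 → 11:26, same day
→ 2025-11-18 11:26 TRM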